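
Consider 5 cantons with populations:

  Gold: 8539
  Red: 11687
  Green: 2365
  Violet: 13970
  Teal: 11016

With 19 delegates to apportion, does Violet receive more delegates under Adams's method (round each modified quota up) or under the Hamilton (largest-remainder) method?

Hamilton

Adams: Gold 4, Red 5, Green 1, Violet 5, Teal 4.
Hamilton: Gold 3, Red 5, Green 1, Violet 6, Teal 4.
Violet gets 5 under Adams and 6 under Hamilton.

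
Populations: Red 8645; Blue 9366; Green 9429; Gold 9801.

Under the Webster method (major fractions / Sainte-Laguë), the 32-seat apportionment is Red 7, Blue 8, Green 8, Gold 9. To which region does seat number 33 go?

Red

Priority for the next seat is population ÷ (current seats + 0.5).
Priorities: Red 1152.667, Blue 1101.882, Green 1109.294, Gold 1031.684.
Highest priority: Red.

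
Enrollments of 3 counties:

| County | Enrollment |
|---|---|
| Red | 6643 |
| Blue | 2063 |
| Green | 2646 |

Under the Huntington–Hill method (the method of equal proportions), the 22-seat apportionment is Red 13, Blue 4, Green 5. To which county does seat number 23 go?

Red

Priority for the next seat is population ÷ (√(s·(s+1))).
Priorities: Red 492.412, Blue 461.301, Green 483.091.
Highest priority: Red.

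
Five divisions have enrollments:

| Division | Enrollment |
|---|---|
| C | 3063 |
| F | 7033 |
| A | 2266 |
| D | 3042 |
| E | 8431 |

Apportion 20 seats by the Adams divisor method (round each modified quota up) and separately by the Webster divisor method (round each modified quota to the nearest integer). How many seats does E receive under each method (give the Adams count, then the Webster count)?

6 and 7

Adams: C 3, F 6, A 2, D 3, E 6.
Webster: C 3, F 6, A 2, D 2, E 7.
E gets 6 under Adams and 7 under Webster.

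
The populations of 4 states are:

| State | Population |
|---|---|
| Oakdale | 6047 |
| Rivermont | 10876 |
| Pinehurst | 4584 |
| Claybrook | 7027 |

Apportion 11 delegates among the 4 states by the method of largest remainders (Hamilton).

Oakdale=2, Rivermont=4, Pinehurst=2, Claybrook=3

The standard divisor is 28534/11 = 2594.
Standard quotas: Oakdale 2.3311, Rivermont 4.1928, Pinehurst 1.7672, Claybrook 2.7089.
Lower quotas: Oakdale 2, Rivermont 4, Pinehurst 1, Claybrook 2 (sum 9, leaving 2 seats).
Remainders in descending order: Pinehurst 0.7672, Claybrook 0.7089, Oakdale 0.3311, Rivermont 0.1928.
Largest remainders: Pinehurst, Claybrook receive the extra seats.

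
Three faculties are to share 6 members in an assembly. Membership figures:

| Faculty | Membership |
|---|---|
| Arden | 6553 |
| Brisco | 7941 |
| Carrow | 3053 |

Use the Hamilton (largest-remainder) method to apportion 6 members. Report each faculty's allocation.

Arden 2; Brisco 3; Carrow 1

Standard divisor: 17547 ÷ 6 ≈ 2924.5.
Standard quotas: Arden 2.2407, Brisco 2.7153, Carrow 1.0439.
Lower quotas: Arden 2, Brisco 2, Carrow 1 (sum 5, leaving 1 seat).
Remainders in descending order: Brisco 0.7153, Arden 0.2407, Carrow 0.0439.
Largest remainder: Brisco receives the extra seat.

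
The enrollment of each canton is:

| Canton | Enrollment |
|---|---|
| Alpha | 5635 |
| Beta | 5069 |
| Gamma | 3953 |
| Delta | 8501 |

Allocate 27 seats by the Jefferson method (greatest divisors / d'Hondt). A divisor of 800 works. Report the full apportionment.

Alpha: 7, Beta: 6, Gamma: 4, Delta: 10

With modified divisor 800: modified quotas Alpha 7.044, Beta 6.336, Gamma 4.941, Delta 10.626.
Rounding down: Alpha 7, Beta 6, Gamma 4, Delta 10 (total 27).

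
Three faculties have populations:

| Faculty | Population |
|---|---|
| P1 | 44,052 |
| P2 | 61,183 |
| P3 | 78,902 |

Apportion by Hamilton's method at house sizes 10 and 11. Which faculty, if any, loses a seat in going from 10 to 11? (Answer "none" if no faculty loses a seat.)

P1

At 10 seats: P1 3, P2 3, P3 4.
At 11 seats: P1 2, P2 4, P3 5.
P1 drops from 3 to 2.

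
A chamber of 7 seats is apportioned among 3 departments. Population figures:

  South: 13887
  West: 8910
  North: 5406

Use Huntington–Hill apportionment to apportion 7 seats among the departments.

South: 4, West: 2, North: 1

With divisor 3916: modified quotas South 3.546, West 2.275, North 1.380.
Geometric-mean thresholds: South √(3·4)=3.464, West √(2·3)=2.449, North √(1·2)=1.414.
Each quota rounded against its threshold gives South 4, West 2, North 1 (total 7).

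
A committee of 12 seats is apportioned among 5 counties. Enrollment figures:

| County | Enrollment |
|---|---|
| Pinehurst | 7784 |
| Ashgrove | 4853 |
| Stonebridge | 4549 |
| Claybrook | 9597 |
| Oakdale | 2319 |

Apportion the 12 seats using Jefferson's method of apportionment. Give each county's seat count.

Standard divisor 29102/12 ≈ 2425.167; standard quotas: Pinehurst 3.210, Ashgrove 2.001, Stonebridge 1.876, Claybrook 3.957, Oakdale 0.956.
Rounding down gives 3, 2, 1, 3, 0 = 9 seats, so the divisor must be adjusted.
With modified divisor 2100: modified quotas Pinehurst 3.707, Ashgrove 2.311, Stonebridge 2.166, Claybrook 4.570, Oakdale 1.104.
Rounding down: Pinehurst 3, Ashgrove 2, Stonebridge 2, Claybrook 4, Oakdale 1 (total 12).

Pinehurst 3; Ashgrove 2; Stonebridge 2; Claybrook 4; Oakdale 1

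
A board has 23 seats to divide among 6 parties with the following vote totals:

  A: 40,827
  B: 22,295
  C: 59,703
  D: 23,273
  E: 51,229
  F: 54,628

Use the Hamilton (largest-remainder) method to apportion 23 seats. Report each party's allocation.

The standard divisor is 251955/23 ≈ 10954.565.
Standard quotas: A 3.7269, B 2.0352, C 5.4501, D 2.1245, E 4.6765, F 4.9868.
Lower quotas: A 3, B 2, C 5, D 2, E 4, F 4 (sum 20, leaving 3 seats).
Remainders in descending order: F 0.9868, A 0.7269, E 0.6765, C 0.4501, D 0.1245, B 0.0352.
The surplus seats go to F, A, E.

A 4; B 2; C 5; D 2; E 5; F 5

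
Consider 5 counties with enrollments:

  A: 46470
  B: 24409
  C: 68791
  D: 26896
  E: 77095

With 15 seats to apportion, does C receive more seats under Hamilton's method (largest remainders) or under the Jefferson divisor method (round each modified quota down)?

Jefferson

Hamilton: A 3, B 1, C 4, D 2, E 5.
Jefferson: A 3, B 1, C 5, D 1, E 5.
C gets 4 under Hamilton and 5 under Jefferson.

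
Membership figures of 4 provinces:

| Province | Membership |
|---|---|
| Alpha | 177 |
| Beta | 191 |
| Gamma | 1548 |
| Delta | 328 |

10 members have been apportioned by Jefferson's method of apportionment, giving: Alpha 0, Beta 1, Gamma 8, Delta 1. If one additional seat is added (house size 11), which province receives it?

Alpha

Priority for the next seat is population ÷ (current seats + 1).
Priorities: Alpha 177.000, Beta 95.500, Gamma 172.000, Delta 164.000.
Highest priority: Alpha.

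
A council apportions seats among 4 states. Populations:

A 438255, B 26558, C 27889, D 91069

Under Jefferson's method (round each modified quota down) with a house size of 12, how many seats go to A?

Standard divisor 583771/12 ≈ 48647.583; standard quotas: A 9.009, B 0.546, C 0.573, D 1.872.
Rounding down gives 9, 0, 0, 1 = 10 seats, so the divisor must be adjusted.
With modified divisor 41800: modified quotas A 10.485, B 0.635, C 0.667, D 2.179.
Rounding down: A 10, B 0, C 0, D 2 (total 12).
A receives 10.

10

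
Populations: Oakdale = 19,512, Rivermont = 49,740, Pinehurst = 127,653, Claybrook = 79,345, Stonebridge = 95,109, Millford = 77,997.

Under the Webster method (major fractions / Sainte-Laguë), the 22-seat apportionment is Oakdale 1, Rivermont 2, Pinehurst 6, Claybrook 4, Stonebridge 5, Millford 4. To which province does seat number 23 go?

Rivermont

Priority for the next seat is population ÷ (current seats + 0.5).
Priorities: Oakdale 13008.000, Rivermont 19896.000, Pinehurst 19638.923, Claybrook 17632.222, Stonebridge 17292.545, Millford 17332.667.
Highest priority: Rivermont.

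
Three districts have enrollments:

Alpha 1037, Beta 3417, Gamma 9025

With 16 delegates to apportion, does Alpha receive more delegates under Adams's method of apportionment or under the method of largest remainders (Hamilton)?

Adams: Alpha 2, Beta 4, Gamma 10.
Hamilton: Alpha 1, Beta 4, Gamma 11.
Alpha gets 2 under Adams and 1 under Hamilton.

Adams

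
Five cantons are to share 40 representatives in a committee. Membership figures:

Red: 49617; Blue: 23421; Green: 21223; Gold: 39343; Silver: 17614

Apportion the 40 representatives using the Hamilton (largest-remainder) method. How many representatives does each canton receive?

The standard divisor is 151218/40 ≈ 3780.45.
Standard quotas: Red 13.1246, Blue 6.1953, Green 5.6139, Gold 10.4070, Silver 4.6592.
Lower quotas: Red 13, Blue 6, Green 5, Gold 10, Silver 4 (sum 38, leaving 2 seats).
Remainders in descending order: Silver 0.6592, Green 0.6139, Gold 0.4070, Blue 0.1953, Red 0.1246.
The surplus seats go to Silver, Green.

Red 13, Blue 6, Green 6, Gold 10, Silver 5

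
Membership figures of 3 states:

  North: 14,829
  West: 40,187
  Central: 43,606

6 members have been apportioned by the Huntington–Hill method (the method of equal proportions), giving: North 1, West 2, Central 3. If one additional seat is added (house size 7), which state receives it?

West

Priority for the next seat is population ÷ (√(s·(s+1))).
Priorities: North 10485.686, West 16406.274, Central 12587.968.
Highest priority: West.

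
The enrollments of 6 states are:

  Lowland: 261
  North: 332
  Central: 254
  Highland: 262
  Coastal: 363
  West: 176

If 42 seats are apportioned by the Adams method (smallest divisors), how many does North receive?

8

Standard divisor 1648/42 ≈ 39.238; standard quotas: Lowland 6.652, North 8.461, Central 6.473, Highland 6.677, Coastal 9.251, West 4.485.
Rounding up gives 7, 9, 7, 7, 10, 5 = 45 seats, so the divisor must be adjusted.
With modified divisor 43: modified quotas Lowland 6.070, North 7.721, Central 5.907, Highland 6.093, Coastal 8.442, West 4.093.
Rounding up: Lowland 7, North 8, Central 6, Highland 7, Coastal 9, West 5 (total 42).
North receives 8.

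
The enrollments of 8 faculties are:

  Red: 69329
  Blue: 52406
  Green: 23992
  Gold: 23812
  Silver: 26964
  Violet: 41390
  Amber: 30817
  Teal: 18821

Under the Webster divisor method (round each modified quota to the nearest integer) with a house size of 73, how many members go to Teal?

Standard divisor 287531/73 ≈ 3938.781; standard quotas: Red 17.602, Blue 13.305, Green 6.091, Gold 6.046, Silver 6.846, Violet 10.508, Amber 7.824, Teal 4.778.
Rounding to the nearest integer gives 18, 13, 6, 6, 7, 11, 8, 5 = 74 seats, so the divisor must be adjusted.
With modified divisor 3950: modified quotas Red 17.552, Blue 13.267, Green 6.074, Gold 6.028, Silver 6.826, Violet 10.478, Amber 7.802, Teal 4.765.
Rounding to the nearest integer: Red 18, Blue 13, Green 6, Gold 6, Silver 7, Violet 10, Amber 8, Teal 5 (total 73).
Teal receives 5.

5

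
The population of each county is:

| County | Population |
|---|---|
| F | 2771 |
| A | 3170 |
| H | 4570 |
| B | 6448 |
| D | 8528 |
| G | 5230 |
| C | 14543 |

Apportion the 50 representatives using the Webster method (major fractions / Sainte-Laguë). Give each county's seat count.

Standard divisor 45260/50 ≈ 905.2; standard quotas: F 3.061, A 3.502, H 5.049, B 7.123, D 9.421, G 5.778, C 16.066.
Rounding to the nearest integer gives F 3, A 4, H 5, B 7, D 9, G 6, C 16 — total 50, matching the house size, so no adjustment is needed.

F: 3, A: 4, H: 5, B: 7, D: 9, G: 6, C: 16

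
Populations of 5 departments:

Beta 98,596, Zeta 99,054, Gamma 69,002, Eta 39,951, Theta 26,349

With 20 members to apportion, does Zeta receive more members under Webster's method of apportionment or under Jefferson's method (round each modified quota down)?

Jefferson

Webster: Beta 6, Zeta 6, Gamma 4, Eta 2, Theta 2.
Jefferson: Beta 6, Zeta 7, Gamma 4, Eta 2, Theta 1.
Zeta gets 6 under Webster and 7 under Jefferson.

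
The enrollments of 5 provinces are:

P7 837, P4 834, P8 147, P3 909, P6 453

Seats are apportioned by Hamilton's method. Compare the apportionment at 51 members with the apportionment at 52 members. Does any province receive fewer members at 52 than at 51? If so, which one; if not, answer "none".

none

At 51 seats: P7 14, P4 13, P8 2, P3 15, P6 7.
At 52 seats: P7 14, P4 14, P8 2, P3 15, P6 7.
No province's allocation decreased.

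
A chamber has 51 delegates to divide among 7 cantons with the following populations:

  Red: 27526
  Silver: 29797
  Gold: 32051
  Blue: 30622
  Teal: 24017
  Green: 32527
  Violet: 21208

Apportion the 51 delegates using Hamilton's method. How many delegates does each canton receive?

Red 7, Silver 8, Gold 8, Blue 8, Teal 6, Green 8, Violet 6

The standard divisor is 197748/51 ≈ 3877.412.
Standard quotas: Red 7.0991, Silver 7.6848, Gold 8.2661, Blue 7.8975, Teal 6.1941, Green 8.3888, Violet 5.4696.
Lower quotas: Red 7, Silver 7, Gold 8, Blue 7, Teal 6, Green 8, Violet 5 (sum 48, leaving 3 seats).
Remainders in descending order: Blue 0.8975, Silver 0.6848, Violet 0.4696, Green 0.3888, Gold 0.2661, Teal 0.1941, Red 0.0991.
The surplus seats go to Blue, Silver, Violet.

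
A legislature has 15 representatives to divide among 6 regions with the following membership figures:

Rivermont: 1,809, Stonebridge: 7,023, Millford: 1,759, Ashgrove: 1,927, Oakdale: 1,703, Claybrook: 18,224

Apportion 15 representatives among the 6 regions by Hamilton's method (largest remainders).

Rivermont 1, Stonebridge 3, Millford 1, Ashgrove 1, Oakdale 1, Claybrook 8

Total 32445; standard divisor 32445/15 = 2163.
Standard quotas: Rivermont 0.8363, Stonebridge 3.2469, Millford 0.8132, Ashgrove 0.8909, Oakdale 0.7873, Claybrook 8.4253.
Lower quotas: Rivermont 0, Stonebridge 3, Millford 0, Ashgrove 0, Oakdale 0, Claybrook 8 (sum 11, leaving 4 seats).
Remainders in descending order: Ashgrove 0.8909, Rivermont 0.8363, Millford 0.8132, Oakdale 0.7873, Claybrook 0.4253, Stonebridge 0.2469.
Largest remainders: Ashgrove, Rivermont, Millford, Oakdale receive the extra seats.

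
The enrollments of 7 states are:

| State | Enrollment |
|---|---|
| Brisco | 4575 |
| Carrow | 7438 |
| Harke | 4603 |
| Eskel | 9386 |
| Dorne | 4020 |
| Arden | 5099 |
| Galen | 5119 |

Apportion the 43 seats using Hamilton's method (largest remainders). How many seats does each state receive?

Brisco=5, Carrow=8, Harke=5, Eskel=10, Dorne=4, Arden=5, Galen=6

Total 40240; standard divisor 40240/43 ≈ 935.814.
Standard quotas: Brisco 4.8888, Carrow 7.9482, Harke 4.9187, Eskel 10.0298, Dorne 4.2957, Arden 5.4487, Galen 5.4701.
Lower quotas: Brisco 4, Carrow 7, Harke 4, Eskel 10, Dorne 4, Arden 5, Galen 5 (sum 39, leaving 4 seats).
Remainders in descending order: Carrow 0.9482, Harke 0.9187, Brisco 0.8888, Galen 0.4701, Arden 0.4487, Dorne 0.2957, Eskel 0.0298.
The surplus seats go to Carrow, Harke, Brisco, Galen.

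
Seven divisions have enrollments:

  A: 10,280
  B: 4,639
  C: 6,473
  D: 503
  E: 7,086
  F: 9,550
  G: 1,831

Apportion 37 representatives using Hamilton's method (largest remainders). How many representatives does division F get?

Total 40362; standard divisor 40362/37 ≈ 1090.865.
Standard quotas: A 9.4237, B 4.2526, C 5.9338, D 0.4611, E 6.4958, F 8.7545, G 1.6785.
Lower quotas: A 9, B 4, C 5, D 0, E 6, F 8, G 1 (sum 33, leaving 4 seats).
Remainders in descending order: C 0.9338, F 0.7545, G 0.6785, E 0.4958, D 0.4611, A 0.4237, B 0.2526.
Largest remainders: C, F, G, E receive the extra seats.
F receives 9.

9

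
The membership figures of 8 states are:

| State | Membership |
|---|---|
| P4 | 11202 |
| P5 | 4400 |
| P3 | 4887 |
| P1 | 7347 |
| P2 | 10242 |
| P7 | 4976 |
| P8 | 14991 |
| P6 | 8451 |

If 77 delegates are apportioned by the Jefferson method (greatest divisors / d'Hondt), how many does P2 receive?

Standard divisor 66496/77 ≈ 863.584; standard quotas: P4 12.972, P5 5.095, P3 5.659, P1 8.508, P2 11.860, P7 5.762, P8 17.359, P6 9.786.
Rounding down gives 12, 5, 5, 8, 11, 5, 17, 9 = 72 seats, so the divisor must be adjusted.
With modified divisor 820: modified quotas P4 13.661, P5 5.366, P3 5.960, P1 8.960, P2 12.490, P7 6.068, P8 18.282, P6 10.306.
Rounding down: P4 13, P5 5, P3 5, P1 8, P2 12, P7 6, P8 18, P6 10 (total 77).
P2 receives 12.

12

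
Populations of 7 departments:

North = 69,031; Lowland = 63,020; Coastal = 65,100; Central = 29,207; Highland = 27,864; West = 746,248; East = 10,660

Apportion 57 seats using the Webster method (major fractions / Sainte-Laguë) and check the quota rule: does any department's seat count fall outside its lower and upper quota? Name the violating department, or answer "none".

West

Standard quotas: North 3.891, Lowland 3.553, Coastal 3.670, Central 1.646, Highland 1.571, West 42.068, East 0.601.
Webster allocation: North 4, Lowland 3, Coastal 4, Central 2, Highland 2, West 41, East 1.
West has quota 42.068 (lower 42, upper 43) but receives 41 — outside the quota interval.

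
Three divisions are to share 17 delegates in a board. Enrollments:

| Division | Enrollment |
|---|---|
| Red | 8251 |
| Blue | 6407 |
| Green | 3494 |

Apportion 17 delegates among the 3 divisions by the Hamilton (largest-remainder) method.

The standard divisor is 18152/17 ≈ 1067.765.
Standard quotas: Red 7.7274, Blue 6.0004, Green 3.2723.
Lower quotas: Red 7, Blue 6, Green 3 (sum 16, leaving 1 seat).
Remainders in descending order: Red 0.7274, Green 0.2723, Blue 0.0004.
Largest remainder: Red receives the extra seat.

Red 8; Blue 6; Green 3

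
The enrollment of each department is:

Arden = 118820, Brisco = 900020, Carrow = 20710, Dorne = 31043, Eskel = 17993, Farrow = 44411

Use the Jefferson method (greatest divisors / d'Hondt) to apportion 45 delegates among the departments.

Arden: 5, Brisco: 38, Carrow: 0, Dorne: 1, Eskel: 0, Farrow: 1

Standard divisor 1132997/45 ≈ 25177.711; standard quotas: Arden 4.719, Brisco 35.747, Carrow 0.823, Dorne 1.233, Eskel 0.715, Farrow 1.764.
Rounding down gives 4, 35, 0, 1, 0, 1 = 41 seats, so the divisor must be adjusted.
With modified divisor 23400: modified quotas Arden 5.078, Brisco 38.462, Carrow 0.885, Dorne 1.327, Eskel 0.769, Farrow 1.898.
Rounding down: Arden 5, Brisco 38, Carrow 0, Dorne 1, Eskel 0, Farrow 1 (total 45).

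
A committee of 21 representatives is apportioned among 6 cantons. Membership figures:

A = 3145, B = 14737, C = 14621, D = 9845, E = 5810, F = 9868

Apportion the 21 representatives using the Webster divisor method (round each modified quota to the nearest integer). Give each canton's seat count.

A=1, B=5, C=5, D=4, E=2, F=4

Standard divisor 58026/21 ≈ 2763.143; standard quotas: A 1.138, B 5.333, C 5.291, D 3.563, E 2.103, F 3.571.
Rounding to the nearest integer gives A 1, B 5, C 5, D 4, E 2, F 4 — total 21, matching the house size, so no adjustment is needed.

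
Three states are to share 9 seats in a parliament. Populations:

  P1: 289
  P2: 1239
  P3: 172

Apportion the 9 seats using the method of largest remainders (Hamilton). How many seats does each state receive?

P1 1, P2 7, P3 1

Total 1700; standard divisor 1700/9 ≈ 188.889.
Standard quotas: P1 1.530, P2 6.559, P3 0.911.
Lower quotas: P1 1, P2 6, P3 0 (sum 7, leaving 2 seats).
Remainders in descending order: P3 0.911, P2 0.559, P1 0.530.
Largest remainders: P3, P2 receive the extra seats.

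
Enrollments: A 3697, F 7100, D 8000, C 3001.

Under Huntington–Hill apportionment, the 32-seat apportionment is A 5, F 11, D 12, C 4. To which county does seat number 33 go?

Priority for the next seat is population ÷ (√(s·(s+1))).
Priorities: A 674.977, F 617.976, D 640.513, C 671.044.
Highest priority: A.

A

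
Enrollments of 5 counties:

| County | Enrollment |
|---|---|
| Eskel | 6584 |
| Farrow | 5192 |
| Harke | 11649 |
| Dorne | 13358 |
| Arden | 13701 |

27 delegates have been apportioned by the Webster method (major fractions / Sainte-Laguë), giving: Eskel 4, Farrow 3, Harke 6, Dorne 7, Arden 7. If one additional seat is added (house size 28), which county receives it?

Priority for the next seat is population ÷ (current seats + 0.5).
Priorities: Eskel 1463.111, Farrow 1483.429, Harke 1792.154, Dorne 1781.067, Arden 1826.800.
Highest priority: Arden.

Arden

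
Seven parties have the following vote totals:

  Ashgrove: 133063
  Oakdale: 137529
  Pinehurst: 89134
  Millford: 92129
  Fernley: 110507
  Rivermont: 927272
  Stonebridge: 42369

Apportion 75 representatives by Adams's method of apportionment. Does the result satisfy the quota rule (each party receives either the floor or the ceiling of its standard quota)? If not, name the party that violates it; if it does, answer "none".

Standard quotas: Ashgrove 6.514, Oakdale 6.733, Pinehurst 4.364, Millford 4.510, Fernley 5.410, Rivermont 45.395, Stonebridge 2.074.
Adams allocation: Ashgrove 7, Oakdale 7, Pinehurst 5, Millford 5, Fernley 6, Rivermont 43, Stonebridge 2.
Rivermont has quota 45.395 (lower 45, upper 46) but receives 43 — outside the quota interval.

Rivermont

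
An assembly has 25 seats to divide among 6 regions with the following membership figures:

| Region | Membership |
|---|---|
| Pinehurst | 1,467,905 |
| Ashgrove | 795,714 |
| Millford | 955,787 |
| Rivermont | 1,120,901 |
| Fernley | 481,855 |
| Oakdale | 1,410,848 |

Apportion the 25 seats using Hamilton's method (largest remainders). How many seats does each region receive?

Standard divisor: 6233010 ÷ 25 ≈ 249320.4.
Standard quotas: Pinehurst 5.8876, Ashgrove 3.1915, Millford 3.8336, Rivermont 4.4958, Fernley 1.9327, Oakdale 5.6588.
Lower quotas: Pinehurst 5, Ashgrove 3, Millford 3, Rivermont 4, Fernley 1, Oakdale 5 (sum 21, leaving 4 seats).
Remainders in descending order: Fernley 0.9327, Pinehurst 0.8876, Millford 0.8336, Oakdale 0.6588, Rivermont 0.4958, Ashgrove 0.1915.
Largest remainders: Fernley, Pinehurst, Millford, Oakdale receive the extra seats.

Pinehurst: 6; Ashgrove: 3; Millford: 4; Rivermont: 4; Fernley: 2; Oakdale: 6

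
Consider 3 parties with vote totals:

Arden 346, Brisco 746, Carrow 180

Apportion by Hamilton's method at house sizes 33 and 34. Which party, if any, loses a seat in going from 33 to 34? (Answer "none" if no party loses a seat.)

none

At 33 seats: Arden 9, Brisco 19, Carrow 5.
At 34 seats: Arden 9, Brisco 20, Carrow 5.
No party's allocation decreased.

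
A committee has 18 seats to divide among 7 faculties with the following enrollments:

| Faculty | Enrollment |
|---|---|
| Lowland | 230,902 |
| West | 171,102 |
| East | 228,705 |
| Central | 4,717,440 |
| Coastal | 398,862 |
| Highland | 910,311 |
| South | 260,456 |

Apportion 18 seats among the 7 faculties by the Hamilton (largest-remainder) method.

Total 6917778; standard divisor 6917778/18 = 384321.
Standard quotas: Lowland 0.6008, West 0.4452, East 0.5951, Central 12.2747, Coastal 1.0378, Highland 2.3686, South 0.6777.
Lower quotas: Lowland 0, West 0, East 0, Central 12, Coastal 1, Highland 2, South 0 (sum 15, leaving 3 seats).
Remainders in descending order: South 0.6777, Lowland 0.6008, East 0.5951, West 0.4452, Highland 0.3686, Central 0.2747, Coastal 0.0378.
The surplus seats go to South, Lowland, East.

Lowland=1, West=0, East=1, Central=12, Coastal=1, Highland=2, South=1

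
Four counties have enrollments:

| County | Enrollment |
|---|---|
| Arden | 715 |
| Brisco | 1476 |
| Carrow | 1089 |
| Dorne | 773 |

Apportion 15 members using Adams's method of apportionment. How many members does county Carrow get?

Standard divisor 4053/15 ≈ 270.2; standard quotas: Arden 2.646, Brisco 5.463, Carrow 4.030, Dorne 2.861.
Rounding up gives 3, 6, 5, 3 = 17 seats, so the divisor must be adjusted.
With modified divisor 300: modified quotas Arden 2.383, Brisco 4.920, Carrow 3.630, Dorne 2.577.
Rounding up: Arden 3, Brisco 5, Carrow 4, Dorne 3 (total 15).
Carrow receives 4.

4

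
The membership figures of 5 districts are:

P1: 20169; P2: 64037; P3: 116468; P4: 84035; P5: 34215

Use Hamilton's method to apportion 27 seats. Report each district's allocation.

P1 2; P2 5; P3 10; P4 7; P5 3

Total 318924; standard divisor 318924/27 = 11812.
Standard quotas: P1 1.7075, P2 5.4214, P3 9.8601, P4 7.1144, P5 2.8966.
Lower quotas: P1 1, P2 5, P3 9, P4 7, P5 2 (sum 24, leaving 3 seats).
Remainders in descending order: P5 0.8966, P3 0.8601, P1 0.7075, P2 0.4214, P4 0.1144.
The surplus seats go to P5, P3, P1.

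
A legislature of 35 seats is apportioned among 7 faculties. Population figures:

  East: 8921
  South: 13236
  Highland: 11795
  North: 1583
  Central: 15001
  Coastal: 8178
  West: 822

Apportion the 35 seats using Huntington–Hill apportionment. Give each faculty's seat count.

With divisor 1768: modified quotas East 5.046, South 7.486, Highland 6.671, North 0.895, Central 8.485, Coastal 4.626, West 0.465.
Geometric-mean thresholds: East √(5·6)=5.477, South √(7·8)=7.483, Highland √(6·7)=6.481, North (min 1), Central √(8·9)=8.485, Coastal √(4·5)=4.472, West (min 1).
Each quota rounded against its threshold gives East 5, South 8, Highland 7, North 1, Central 8, Coastal 5, West 1 (total 35).

East 5; South 8; Highland 7; North 1; Central 8; Coastal 5; West 1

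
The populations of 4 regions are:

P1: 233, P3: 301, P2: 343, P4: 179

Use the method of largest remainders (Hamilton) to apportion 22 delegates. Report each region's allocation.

Total 1056; standard divisor 1056/22 = 48.
Standard quotas: P1 4.854, P3 6.271, P2 7.146, P4 3.729.
Lower quotas: P1 4, P3 6, P2 7, P4 3 (sum 20, leaving 2 seats).
Remainders in descending order: P1 0.854, P4 0.729, P3 0.271, P2 0.146.
Largest remainders: P1, P4 receive the extra seats.

P1 5; P3 6; P2 7; P4 4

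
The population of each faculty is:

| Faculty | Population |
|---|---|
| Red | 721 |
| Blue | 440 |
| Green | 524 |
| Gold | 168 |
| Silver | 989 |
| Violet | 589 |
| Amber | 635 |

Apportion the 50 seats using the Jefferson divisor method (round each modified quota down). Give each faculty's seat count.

Standard divisor 4066/50 ≈ 81.32; standard quotas: Red 8.866, Blue 5.411, Green 6.444, Gold 2.066, Silver 12.162, Violet 7.243, Amber 7.809.
Rounding down gives 8, 5, 6, 2, 12, 7, 7 = 47 seats, so the divisor must be adjusted.
With modified divisor 75.5: modified quotas Red 9.550, Blue 5.828, Green 6.940, Gold 2.225, Silver 13.099, Violet 7.801, Amber 8.411.
Rounding down: Red 9, Blue 5, Green 6, Gold 2, Silver 13, Violet 7, Amber 8 (total 50).

Red: 9, Blue: 5, Green: 6, Gold: 2, Silver: 13, Violet: 7, Amber: 8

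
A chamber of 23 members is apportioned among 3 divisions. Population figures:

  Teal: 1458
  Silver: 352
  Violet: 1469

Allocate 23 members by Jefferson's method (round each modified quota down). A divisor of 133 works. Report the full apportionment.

Teal: 10, Silver: 2, Violet: 11

With modified divisor 133: modified quotas Teal 10.962, Silver 2.647, Violet 11.045.
Rounding down: Teal 10, Silver 2, Violet 11 (total 23).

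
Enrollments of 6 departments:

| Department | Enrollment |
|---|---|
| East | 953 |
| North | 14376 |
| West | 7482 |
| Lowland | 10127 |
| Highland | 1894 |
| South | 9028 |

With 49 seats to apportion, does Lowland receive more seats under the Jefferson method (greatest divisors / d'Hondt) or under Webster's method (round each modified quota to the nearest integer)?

Webster

Jefferson: East 1, North 17, West 8, Lowland 11, Highland 2, South 10.
Webster: East 1, North 16, West 8, Lowland 12, Highland 2, South 10.
Lowland gets 11 under Jefferson and 12 under Webster.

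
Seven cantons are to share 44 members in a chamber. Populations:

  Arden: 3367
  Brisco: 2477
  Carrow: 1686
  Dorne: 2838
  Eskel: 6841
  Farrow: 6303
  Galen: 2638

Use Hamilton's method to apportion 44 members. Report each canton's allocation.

Standard divisor: 26150 ÷ 44 ≈ 594.318.
Standard quotas: Arden 5.6653, Brisco 4.1678, Carrow 2.8369, Dorne 4.7752, Eskel 11.5107, Farrow 10.6054, Galen 4.4387.
Lower quotas: Arden 5, Brisco 4, Carrow 2, Dorne 4, Eskel 11, Farrow 10, Galen 4 (sum 40, leaving 4 seats).
Remainders in descending order: Carrow 0.8369, Dorne 0.7752, Arden 0.6653, Farrow 0.6054, Eskel 0.5107, Galen 0.4387, Brisco 0.1678.
The surplus seats go to Carrow, Dorne, Arden, Farrow.

Arden 6; Brisco 4; Carrow 3; Dorne 5; Eskel 11; Farrow 11; Galen 4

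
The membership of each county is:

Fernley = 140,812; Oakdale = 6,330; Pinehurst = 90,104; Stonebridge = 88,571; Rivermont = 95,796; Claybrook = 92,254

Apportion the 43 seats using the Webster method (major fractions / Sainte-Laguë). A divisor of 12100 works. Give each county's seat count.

With modified divisor 12100: modified quotas Fernley 11.637, Oakdale 0.523, Pinehurst 7.447, Stonebridge 7.320, Rivermont 7.917, Claybrook 7.624.
Rounding to the nearest integer: Fernley 12, Oakdale 1, Pinehurst 7, Stonebridge 7, Rivermont 8, Claybrook 8 (total 43).

Fernley: 12, Oakdale: 1, Pinehurst: 7, Stonebridge: 7, Rivermont: 8, Claybrook: 8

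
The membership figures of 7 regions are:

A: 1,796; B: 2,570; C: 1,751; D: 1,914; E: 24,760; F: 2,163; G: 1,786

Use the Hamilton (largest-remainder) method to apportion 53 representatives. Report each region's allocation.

A 3, B 4, C 2, D 3, E 36, F 3, G 2

The standard divisor is 36740/53 ≈ 693.208.
Standard quotas: A 2.5909, B 3.7074, C 2.5259, D 2.7611, E 35.7180, F 3.1203, G 2.5764.
Lower quotas: A 2, B 3, C 2, D 2, E 35, F 3, G 2 (sum 49, leaving 4 seats).
Remainders in descending order: D 0.7611, E 0.7180, B 0.7074, A 0.5909, G 0.5764, C 0.5259, F 0.1203.
Largest remainders: D, E, B, A receive the extra seats.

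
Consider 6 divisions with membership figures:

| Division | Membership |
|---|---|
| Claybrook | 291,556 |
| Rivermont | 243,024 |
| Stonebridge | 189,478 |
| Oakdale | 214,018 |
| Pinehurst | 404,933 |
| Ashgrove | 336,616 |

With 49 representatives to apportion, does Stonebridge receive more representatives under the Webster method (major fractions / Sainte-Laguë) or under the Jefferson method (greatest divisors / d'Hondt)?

Webster: Claybrook 8, Rivermont 7, Stonebridge 6, Oakdale 6, Pinehurst 12, Ashgrove 10.
Jefferson: Claybrook 9, Rivermont 7, Stonebridge 5, Oakdale 6, Pinehurst 12, Ashgrove 10.
Stonebridge gets 6 under Webster and 5 under Jefferson.

Webster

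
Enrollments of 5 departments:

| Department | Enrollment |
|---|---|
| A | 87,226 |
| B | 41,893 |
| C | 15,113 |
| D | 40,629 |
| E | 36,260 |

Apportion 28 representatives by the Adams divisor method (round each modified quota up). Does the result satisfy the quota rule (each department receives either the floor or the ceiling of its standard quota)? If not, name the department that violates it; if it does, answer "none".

Standard quotas: A 11.045, B 5.305, C 1.914, D 5.145, E 4.592.
Adams allocation: A 11, B 5, C 2, D 5, E 5.
Every allocation lies between the lower and upper quota.

none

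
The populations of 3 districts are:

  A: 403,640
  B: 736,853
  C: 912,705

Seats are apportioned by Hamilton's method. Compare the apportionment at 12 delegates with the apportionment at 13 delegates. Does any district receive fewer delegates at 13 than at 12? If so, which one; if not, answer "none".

At 12 seats: A 3, B 4, C 5.
At 13 seats: A 2, B 5, C 6.
A drops from 3 to 2.

A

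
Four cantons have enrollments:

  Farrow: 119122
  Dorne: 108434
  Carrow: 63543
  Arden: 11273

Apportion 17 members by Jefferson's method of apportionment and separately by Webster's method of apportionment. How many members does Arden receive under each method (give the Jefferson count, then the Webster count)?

0 and 1

Jefferson: Farrow 7, Dorne 6, Carrow 4, Arden 0.
Webster: Farrow 7, Dorne 6, Carrow 3, Arden 1.
Arden gets 0 under Jefferson and 1 under Webster.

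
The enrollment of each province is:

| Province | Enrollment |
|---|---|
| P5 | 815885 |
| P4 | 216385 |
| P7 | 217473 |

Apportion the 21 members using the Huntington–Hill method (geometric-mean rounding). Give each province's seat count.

With divisor 61471: modified quotas P5 13.273, P4 3.520, P7 3.538.
Geometric-mean thresholds: P5 √(13·14)=13.491, P4 √(3·4)=3.464, P7 √(3·4)=3.464.
Each quota rounded against its threshold gives P5 13, P4 4, P7 4 (total 21).

P5 13; P4 4; P7 4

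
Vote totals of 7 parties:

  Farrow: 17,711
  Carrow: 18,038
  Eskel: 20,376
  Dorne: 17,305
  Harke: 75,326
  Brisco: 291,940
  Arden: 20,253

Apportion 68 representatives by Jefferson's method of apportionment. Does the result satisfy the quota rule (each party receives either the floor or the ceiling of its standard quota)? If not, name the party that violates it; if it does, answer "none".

Standard quotas: Farrow 2.613, Carrow 2.661, Eskel 3.006, Dorne 2.553, Harke 11.112, Brisco 43.067, Arden 2.988.
Jefferson allocation: Farrow 2, Carrow 2, Eskel 3, Dorne 2, Harke 11, Brisco 45, Arden 3.
Brisco has quota 43.067 (lower 43, upper 44) but receives 45 — outside the quota interval.

Brisco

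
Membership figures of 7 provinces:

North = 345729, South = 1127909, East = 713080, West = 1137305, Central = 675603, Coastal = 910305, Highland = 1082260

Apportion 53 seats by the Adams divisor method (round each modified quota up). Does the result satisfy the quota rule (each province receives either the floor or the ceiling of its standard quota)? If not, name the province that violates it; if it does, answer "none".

none

Standard quotas: North 3.058, South 9.976, East 6.307, West 10.059, Central 5.976, Coastal 8.052, Highland 9.572.
Adams allocation: North 3, South 10, East 6, West 10, Central 6, Coastal 8, Highland 10.
Every allocation lies between the lower and upper quota.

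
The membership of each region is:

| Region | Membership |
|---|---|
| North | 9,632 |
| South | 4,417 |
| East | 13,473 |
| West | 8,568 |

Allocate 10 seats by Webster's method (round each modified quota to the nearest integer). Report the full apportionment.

North=3, South=1, East=4, West=2

Standard divisor 36090/10 ≈ 3609; standard quotas: North 2.669, South 1.224, East 3.733, West 2.374.
Rounding to the nearest integer gives North 3, South 1, East 4, West 2 — total 10, matching the house size, so no adjustment is needed.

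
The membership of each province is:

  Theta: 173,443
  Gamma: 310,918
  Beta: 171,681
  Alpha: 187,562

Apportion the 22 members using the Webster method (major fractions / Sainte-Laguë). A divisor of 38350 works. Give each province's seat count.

With modified divisor 38350: modified quotas Theta 4.523, Gamma 8.107, Beta 4.477, Alpha 4.891.
Rounding to the nearest integer: Theta 5, Gamma 8, Beta 4, Alpha 5 (total 22).

Theta 5; Gamma 8; Beta 4; Alpha 5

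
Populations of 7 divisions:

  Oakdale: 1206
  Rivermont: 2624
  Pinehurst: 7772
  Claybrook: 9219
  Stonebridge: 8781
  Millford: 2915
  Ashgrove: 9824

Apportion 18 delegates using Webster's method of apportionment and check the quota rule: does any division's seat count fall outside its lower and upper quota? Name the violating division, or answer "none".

Standard quotas: Oakdale 0.513, Rivermont 1.116, Pinehurst 3.304, Claybrook 3.919, Stonebridge 3.733, Millford 1.239, Ashgrove 4.176.
Webster allocation: Oakdale 1, Rivermont 1, Pinehurst 3, Claybrook 4, Stonebridge 4, Millford 1, Ashgrove 4.
Every allocation lies between the lower and upper quota.

none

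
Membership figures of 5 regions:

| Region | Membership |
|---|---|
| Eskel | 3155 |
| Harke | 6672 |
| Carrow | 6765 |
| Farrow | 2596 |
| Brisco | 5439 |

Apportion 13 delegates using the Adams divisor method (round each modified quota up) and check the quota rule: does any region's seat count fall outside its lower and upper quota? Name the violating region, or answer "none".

Standard quotas: Eskel 1.665, Harke 3.522, Carrow 3.571, Farrow 1.370, Brisco 2.871.
Adams allocation: Eskel 2, Harke 3, Carrow 3, Farrow 2, Brisco 3.
Every allocation lies between the lower and upper quota.

none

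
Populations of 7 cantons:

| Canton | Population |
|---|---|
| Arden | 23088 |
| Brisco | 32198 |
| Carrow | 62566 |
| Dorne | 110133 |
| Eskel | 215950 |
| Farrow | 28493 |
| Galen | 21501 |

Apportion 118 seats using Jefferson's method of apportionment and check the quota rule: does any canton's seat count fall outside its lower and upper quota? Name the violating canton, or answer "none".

Standard quotas: Arden 5.516, Brisco 7.692, Carrow 14.947, Dorne 26.311, Eskel 51.591, Farrow 6.807, Galen 5.137.
Jefferson allocation: Arden 5, Brisco 7, Carrow 15, Dorne 27, Eskel 53, Farrow 6, Galen 5.
Eskel has quota 51.591 (lower 51, upper 52) but receives 53 — outside the quota interval.

Eskel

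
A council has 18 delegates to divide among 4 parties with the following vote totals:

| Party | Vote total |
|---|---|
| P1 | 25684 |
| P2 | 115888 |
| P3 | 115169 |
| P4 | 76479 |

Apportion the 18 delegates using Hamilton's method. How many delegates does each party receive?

P1=2; P2=6; P3=6; P4=4

Total 333220; standard divisor 333220/18 ≈ 18512.222.
Standard quotas: P1 1.3874, P2 6.2601, P3 6.2212, P4 4.1313.
Lower quotas: P1 1, P2 6, P3 6, P4 4 (sum 17, leaving 1 seat).
Remainders in descending order: P1 0.3874, P2 0.2601, P3 0.2212, P4 0.1313.
The surplus seat goes to P1.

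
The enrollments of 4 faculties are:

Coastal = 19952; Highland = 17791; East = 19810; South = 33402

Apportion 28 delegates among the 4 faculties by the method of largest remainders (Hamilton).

Total 90955; standard divisor 90955/28 ≈ 3248.393.
Standard quotas: Coastal 6.1421, Highland 5.4769, East 6.0984, South 10.2826.
Lower quotas: Coastal 6, Highland 5, East 6, South 10 (sum 27, leaving 1 seat).
Remainders in descending order: Highland 0.4769, South 0.2826, Coastal 0.1421, East 0.0984.
Largest remainder: Highland receives the extra seat.

Coastal 6; Highland 6; East 6; South 10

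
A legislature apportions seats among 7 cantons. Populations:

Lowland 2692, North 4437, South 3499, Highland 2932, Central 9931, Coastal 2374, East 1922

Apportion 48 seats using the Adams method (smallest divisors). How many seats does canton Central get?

Standard divisor 27787/48 ≈ 578.896; standard quotas: Lowland 4.650, North 7.665, South 6.044, Highland 5.065, Central 17.155, Coastal 4.101, East 3.320.
Rounding up gives 5, 8, 7, 6, 18, 5, 4 = 53 seats, so the divisor must be adjusted.
With modified divisor 630: modified quotas Lowland 4.273, North 7.043, South 5.554, Highland 4.654, Central 15.763, Coastal 3.768, East 3.051.
Rounding up: Lowland 5, North 8, South 6, Highland 5, Central 16, Coastal 4, East 4 (total 48).
Central receives 16.

16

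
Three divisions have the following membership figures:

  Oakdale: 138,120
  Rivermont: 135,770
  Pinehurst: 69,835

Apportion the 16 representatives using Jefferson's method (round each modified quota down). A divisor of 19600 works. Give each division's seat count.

Oakdale=7, Rivermont=6, Pinehurst=3

With modified divisor 19600: modified quotas Oakdale 7.047, Rivermont 6.927, Pinehurst 3.563.
Rounding down: Oakdale 7, Rivermont 6, Pinehurst 3 (total 16).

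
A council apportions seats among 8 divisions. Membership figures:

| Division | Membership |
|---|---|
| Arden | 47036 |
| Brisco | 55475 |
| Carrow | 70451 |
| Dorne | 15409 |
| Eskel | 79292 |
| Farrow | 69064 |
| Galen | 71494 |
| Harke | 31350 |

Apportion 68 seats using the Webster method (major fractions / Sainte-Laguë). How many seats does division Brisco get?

Standard divisor 439571/68 ≈ 6464.279; standard quotas: Arden 7.276, Brisco 8.582, Carrow 10.899, Dorne 2.384, Eskel 12.266, Farrow 10.684, Galen 11.060, Harke 4.850.
Rounding to the nearest integer gives Arden 7, Brisco 9, Carrow 11, Dorne 2, Eskel 12, Farrow 11, Galen 11, Harke 5 — total 68, matching the house size, so no adjustment is needed.
Brisco receives 9.

9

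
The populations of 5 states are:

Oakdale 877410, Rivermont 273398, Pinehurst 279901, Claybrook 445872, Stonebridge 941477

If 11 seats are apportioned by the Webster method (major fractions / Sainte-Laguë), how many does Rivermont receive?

Standard divisor 2818058/11 ≈ 256187.091; standard quotas: Oakdale 3.425, Rivermont 1.067, Pinehurst 1.093, Claybrook 1.740, Stonebridge 3.675.
Rounding to the nearest integer gives Oakdale 3, Rivermont 1, Pinehurst 1, Claybrook 2, Stonebridge 4 — total 11, matching the house size, so no adjustment is needed.
Rivermont receives 1.

1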